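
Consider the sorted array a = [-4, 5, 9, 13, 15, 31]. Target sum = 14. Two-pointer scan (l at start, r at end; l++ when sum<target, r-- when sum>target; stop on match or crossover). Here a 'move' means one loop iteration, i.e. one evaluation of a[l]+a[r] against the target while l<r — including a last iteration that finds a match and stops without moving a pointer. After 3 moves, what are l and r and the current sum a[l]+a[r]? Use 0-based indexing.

l=0 r=5: -4+31=27 >14, r--
l=0 r=4: -4+15=11 <14, l++
l=1 r=4: 5+15=20 >14, r--

l=1, r=3, sum=18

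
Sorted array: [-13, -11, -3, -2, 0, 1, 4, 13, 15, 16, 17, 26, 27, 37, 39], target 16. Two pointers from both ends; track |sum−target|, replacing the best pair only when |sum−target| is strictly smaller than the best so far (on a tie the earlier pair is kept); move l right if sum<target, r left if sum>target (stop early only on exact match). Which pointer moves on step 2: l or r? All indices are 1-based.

l=1 r=15: -13+39=26 d=10 *, r--
l=1 r=14: -13+37=24 d=8 *, r--

r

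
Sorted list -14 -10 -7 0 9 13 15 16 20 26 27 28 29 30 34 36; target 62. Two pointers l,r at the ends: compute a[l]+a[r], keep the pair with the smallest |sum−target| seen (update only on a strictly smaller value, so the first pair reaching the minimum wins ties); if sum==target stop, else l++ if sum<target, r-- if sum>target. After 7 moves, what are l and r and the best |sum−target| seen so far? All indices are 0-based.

l=0 r=15: -14+36=22 d=40 *, l++
l=1 r=15: -10+36=26 d=36 *, l++
l=2 r=15: -7+36=29 d=33 *, l++
l=3 r=15: 0+36=36 d=26 *, l++
l=4 r=15: 9+36=45 d=17 *, l++
l=5 r=15: 13+36=49 d=13 *, l++
l=6 r=15: 15+36=51 d=11 *, l++

l=7, r=15, best |Δ|=11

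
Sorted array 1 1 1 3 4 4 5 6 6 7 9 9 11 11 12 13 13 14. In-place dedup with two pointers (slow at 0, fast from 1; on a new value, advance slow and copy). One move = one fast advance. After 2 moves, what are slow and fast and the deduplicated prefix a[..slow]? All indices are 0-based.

slow=0 fast=1: a[fast]=1=a[slow] dup, fast++
slow=0 fast=2: a[fast]=1=a[slow] dup, fast++

slow=0, fast=3, prefix=[1]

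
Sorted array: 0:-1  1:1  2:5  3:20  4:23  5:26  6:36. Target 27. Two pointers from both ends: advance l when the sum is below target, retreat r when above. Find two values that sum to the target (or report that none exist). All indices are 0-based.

[0,6] -1+36=35 >27 → r--
[0,5] -1+26=25 <27 → l++
[1,5] 1+26=27 → found

(1, 26)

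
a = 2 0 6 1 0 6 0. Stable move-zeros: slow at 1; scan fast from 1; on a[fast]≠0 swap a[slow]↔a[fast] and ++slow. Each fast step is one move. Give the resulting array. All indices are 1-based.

(s=1,f=1) a[fast]=2≠0 swap→a[1]=2 → slow++,fast++
(s=2,f=2) a[fast]=0 → fast++
(s=2,f=3) a[fast]=6≠0 swap→a[2]=6 → slow++,fast++
(s=3,f=4) a[fast]=1≠0 swap→a[3]=1 → slow++,fast++
(s=4,f=5) a[fast]=0 → fast++
(s=4,f=6) a[fast]=6≠0 swap→a[4]=6 → slow++,fast++
(s=5,f=7) a[fast]=0 → fast++

[2, 6, 1, 6, 0, 0, 0]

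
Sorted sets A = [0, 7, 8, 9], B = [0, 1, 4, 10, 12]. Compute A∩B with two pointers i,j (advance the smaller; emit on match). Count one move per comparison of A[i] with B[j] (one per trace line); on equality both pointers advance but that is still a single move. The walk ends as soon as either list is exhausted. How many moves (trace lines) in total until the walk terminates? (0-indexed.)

6 moves

[i=0,j=0] 0==0 emit → i++,j++
[i=1,j=1] 7>1 → j++
[i=1,j=2] 7>4 → j++
[i=1,j=3] 7<10 → i++
[i=2,j=3] 8<10 → i++
[i=3,j=3] 9<10 → i++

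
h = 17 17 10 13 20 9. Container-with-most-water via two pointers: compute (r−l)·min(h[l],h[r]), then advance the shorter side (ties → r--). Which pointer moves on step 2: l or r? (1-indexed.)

l

l=1 r=6: min(17,9)*5=45 best=45 *, r--
l=1 r=5: min(17,20)*4=68 best=68 *, l++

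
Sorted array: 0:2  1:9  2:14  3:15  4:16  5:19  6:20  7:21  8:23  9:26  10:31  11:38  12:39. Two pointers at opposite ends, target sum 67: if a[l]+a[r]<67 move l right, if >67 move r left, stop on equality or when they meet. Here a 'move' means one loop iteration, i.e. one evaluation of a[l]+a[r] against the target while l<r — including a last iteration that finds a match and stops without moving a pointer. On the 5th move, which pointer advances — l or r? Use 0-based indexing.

l

l=0 r=12: 2+39=41 <67, l++
l=1 r=12: 9+39=48 <67, l++
l=2 r=12: 14+39=53 <67, l++
l=3 r=12: 15+39=54 <67, l++
l=4 r=12: 16+39=55 <67, l++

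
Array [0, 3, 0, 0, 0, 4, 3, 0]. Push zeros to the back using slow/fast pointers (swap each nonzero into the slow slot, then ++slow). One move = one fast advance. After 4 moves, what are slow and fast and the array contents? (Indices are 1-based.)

slow=2, fast=5, a=[3, 0, 0, 0, 0, 4, 3, 0]

slow=1 fast=1: a[fast]=0, fast++
slow=1 fast=2: a[fast]=3≠0 swap→a[1]=3, slow++,fast++
slow=2 fast=3: a[fast]=0, fast++
slow=2 fast=4: a[fast]=0, fast++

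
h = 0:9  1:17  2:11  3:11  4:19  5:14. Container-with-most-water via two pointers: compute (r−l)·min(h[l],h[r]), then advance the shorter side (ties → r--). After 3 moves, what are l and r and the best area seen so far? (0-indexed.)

l=0 r=5: min(9,14)*5=45 best=45 *, l++
l=1 r=5: min(17,14)*4=56 best=56 *, r--
l=1 r=4: min(17,19)*3=51 best=56, l++

l=2, r=4, best area=56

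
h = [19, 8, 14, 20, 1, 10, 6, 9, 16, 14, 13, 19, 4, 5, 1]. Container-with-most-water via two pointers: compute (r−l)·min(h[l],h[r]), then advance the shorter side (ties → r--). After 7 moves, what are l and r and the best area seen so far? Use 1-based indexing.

l=1, r=8, best area=209

[1,15] min(19,1)*14=14 best=14 * → r--
[1,14] min(19,5)*13=65 best=65 * → r--
[1,13] min(19,4)*12=48 best=65 → r--
[1,12] min(19,19)*11=209 best=209 * → r--
[1,11] min(19,13)*10=130 best=209 → r--
[1,10] min(19,14)*9=126 best=209 → r--
[1,9] min(19,16)*8=128 best=209 → r--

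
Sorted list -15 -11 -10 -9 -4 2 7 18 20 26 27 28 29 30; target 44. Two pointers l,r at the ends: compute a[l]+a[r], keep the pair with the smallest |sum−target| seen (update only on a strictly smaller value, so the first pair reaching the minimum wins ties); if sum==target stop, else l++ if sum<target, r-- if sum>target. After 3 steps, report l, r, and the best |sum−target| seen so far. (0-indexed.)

l=3, r=13, best |Δ|=24

[0,13] -15+30=15 d=29 * → l++
[1,13] -11+30=19 d=25 * → l++
[2,13] -10+30=20 d=24 * → l++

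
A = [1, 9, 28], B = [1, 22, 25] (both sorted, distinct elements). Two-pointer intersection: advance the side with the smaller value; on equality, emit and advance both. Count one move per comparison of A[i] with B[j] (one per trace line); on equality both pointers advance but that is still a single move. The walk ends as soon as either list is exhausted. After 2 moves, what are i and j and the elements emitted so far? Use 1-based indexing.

[i=1,j=1] 1==1 emit → i++,j++
[i=2,j=2] 9<22 → i++

i=3, j=2, emitted=[1]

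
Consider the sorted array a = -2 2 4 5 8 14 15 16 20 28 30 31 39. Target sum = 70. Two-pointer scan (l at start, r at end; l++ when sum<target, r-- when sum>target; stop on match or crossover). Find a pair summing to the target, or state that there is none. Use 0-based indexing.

[0,12] -2+39=37 <70 → l++
[1,12] 2+39=41 <70 → l++
[2,12] 4+39=43 <70 → l++
[3,12] 5+39=44 <70 → l++
[4,12] 8+39=47 <70 → l++
[5,12] 14+39=53 <70 → l++
[6,12] 15+39=54 <70 → l++
[7,12] 16+39=55 <70 → l++
[8,12] 20+39=59 <70 → l++
[9,12] 28+39=67 <70 → l++
[10,12] 30+39=69 <70 → l++
[11,12] 31+39=70 → found

(31, 39)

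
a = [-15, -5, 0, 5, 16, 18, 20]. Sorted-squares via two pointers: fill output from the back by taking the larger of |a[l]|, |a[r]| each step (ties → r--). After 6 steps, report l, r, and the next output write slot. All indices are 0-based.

l=2, r=2, next write slot=0

[0,6] |-15|<=|20| out[6]=400 → r--
[0,5] |-15|<=|18| out[5]=324 → r--
[0,4] |-15|<=|16| out[4]=256 → r--
[0,3] |-15|>|5| out[3]=225 → l++
[1,3] |-5|<=|5| out[2]=25 → r--
[1,2] |-5|>|0| out[1]=25 → l++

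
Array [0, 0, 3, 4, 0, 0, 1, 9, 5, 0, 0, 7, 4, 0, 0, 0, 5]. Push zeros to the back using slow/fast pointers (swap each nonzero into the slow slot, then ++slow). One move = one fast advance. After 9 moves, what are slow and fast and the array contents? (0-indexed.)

slow=5, fast=9, a=[3, 4, 1, 9, 5, 0, 0, 0, 0, 0, 0, 7, 4, 0, 0, 0, 5]

slow=0 fast=0: a[fast]=0, fast++
slow=0 fast=1: a[fast]=0, fast++
slow=0 fast=2: a[fast]=3≠0 swap→a[0]=3, slow++,fast++
slow=1 fast=3: a[fast]=4≠0 swap→a[1]=4, slow++,fast++
slow=2 fast=4: a[fast]=0, fast++
slow=2 fast=5: a[fast]=0, fast++
slow=2 fast=6: a[fast]=1≠0 swap→a[2]=1, slow++,fast++
slow=3 fast=7: a[fast]=9≠0 swap→a[3]=9, slow++,fast++
slow=4 fast=8: a[fast]=5≠0 swap→a[4]=5, slow++,fast++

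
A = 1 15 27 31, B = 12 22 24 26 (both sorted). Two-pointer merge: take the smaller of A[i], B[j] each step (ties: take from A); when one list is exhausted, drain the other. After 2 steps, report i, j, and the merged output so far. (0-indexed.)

i=1, j=1, merged so far=[1, 12]

i=0 j=0: A[i]=1<=B[j]=12 take 1, i++
i=1 j=0: A[i]=15>B[j]=12 take 12, j++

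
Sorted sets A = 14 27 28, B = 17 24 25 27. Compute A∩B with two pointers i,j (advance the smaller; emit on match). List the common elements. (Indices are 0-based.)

intersection = [27]

[i=0,j=0] 14<17 → i++
[i=1,j=0] 27>17 → j++
[i=1,j=1] 27>24 → j++
[i=1,j=2] 27>25 → j++
[i=1,j=3] 27==27 emit → i++,j++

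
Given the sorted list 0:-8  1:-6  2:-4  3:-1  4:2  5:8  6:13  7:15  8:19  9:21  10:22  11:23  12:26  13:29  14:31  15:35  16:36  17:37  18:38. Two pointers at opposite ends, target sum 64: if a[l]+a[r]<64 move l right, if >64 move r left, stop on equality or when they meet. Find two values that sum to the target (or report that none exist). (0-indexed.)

(26, 38)

[0,18] -8+38=30 <64 → l++
[1,18] -6+38=32 <64 → l++
[2,18] -4+38=34 <64 → l++
[3,18] -1+38=37 <64 → l++
[4,18] 2+38=40 <64 → l++
[5,18] 8+38=46 <64 → l++
[6,18] 13+38=51 <64 → l++
[7,18] 15+38=53 <64 → l++
[8,18] 19+38=57 <64 → l++
[9,18] 21+38=59 <64 → l++
[10,18] 22+38=60 <64 → l++
[11,18] 23+38=61 <64 → l++
[12,18] 26+38=64 → found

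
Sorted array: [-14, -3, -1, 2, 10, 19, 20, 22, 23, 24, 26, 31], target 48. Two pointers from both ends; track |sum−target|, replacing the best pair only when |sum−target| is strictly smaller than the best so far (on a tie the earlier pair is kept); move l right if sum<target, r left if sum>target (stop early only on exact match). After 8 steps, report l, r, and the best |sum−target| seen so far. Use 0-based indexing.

l=7, r=10, best |Δ|=2

l=0 r=11: -14+31=17 d=31 *, l++
l=1 r=11: -3+31=28 d=20 *, l++
l=2 r=11: -1+31=30 d=18 *, l++
l=3 r=11: 2+31=33 d=15 *, l++
l=4 r=11: 10+31=41 d=7 *, l++
l=5 r=11: 19+31=50 d=2 *, r--
l=5 r=10: 19+26=45 d=3, l++
l=6 r=10: 20+26=46 d=2, l++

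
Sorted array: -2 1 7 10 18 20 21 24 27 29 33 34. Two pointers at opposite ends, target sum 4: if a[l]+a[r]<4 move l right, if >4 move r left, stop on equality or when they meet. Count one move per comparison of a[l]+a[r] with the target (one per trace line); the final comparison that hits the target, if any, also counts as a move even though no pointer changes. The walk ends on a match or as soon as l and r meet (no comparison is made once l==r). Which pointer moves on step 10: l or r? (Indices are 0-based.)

r

[0,11] -2+34=32 >4 → r--
[0,10] -2+33=31 >4 → r--
[0,9] -2+29=27 >4 → r--
[0,8] -2+27=25 >4 → r--
[0,7] -2+24=22 >4 → r--
[0,6] -2+21=19 >4 → r--
[0,5] -2+20=18 >4 → r--
[0,4] -2+18=16 >4 → r--
[0,3] -2+10=8 >4 → r--
[0,2] -2+7=5 >4 → r--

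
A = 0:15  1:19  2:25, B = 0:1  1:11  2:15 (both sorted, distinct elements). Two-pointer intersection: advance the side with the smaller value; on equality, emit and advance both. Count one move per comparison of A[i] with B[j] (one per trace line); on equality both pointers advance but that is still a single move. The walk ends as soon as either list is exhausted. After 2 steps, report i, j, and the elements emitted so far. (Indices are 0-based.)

[i=0,j=0] 15>1 → j++
[i=0,j=1] 15>11 → j++

i=0, j=2, emitted=[]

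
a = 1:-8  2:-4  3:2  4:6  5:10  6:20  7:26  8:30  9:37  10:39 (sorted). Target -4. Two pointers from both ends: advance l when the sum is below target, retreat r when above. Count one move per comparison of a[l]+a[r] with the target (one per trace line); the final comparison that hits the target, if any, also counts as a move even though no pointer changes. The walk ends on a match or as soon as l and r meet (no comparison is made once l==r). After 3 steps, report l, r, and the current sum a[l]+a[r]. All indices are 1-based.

l=1, r=7, sum=18

l=1 r=10: -8+39=31 >-4, r--
l=1 r=9: -8+37=29 >-4, r--
l=1 r=8: -8+30=22 >-4, r--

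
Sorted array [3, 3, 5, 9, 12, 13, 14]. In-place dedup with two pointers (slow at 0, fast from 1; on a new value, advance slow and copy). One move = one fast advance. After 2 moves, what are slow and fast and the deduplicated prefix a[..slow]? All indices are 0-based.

slow=1, fast=3, prefix=[3, 5]

(s=0,f=1) a[fast]=3=a[slow] dup → fast++
(s=0,f=2) a[fast]=5≠a[slow]=3 write a[1]=5 → slow++,fast++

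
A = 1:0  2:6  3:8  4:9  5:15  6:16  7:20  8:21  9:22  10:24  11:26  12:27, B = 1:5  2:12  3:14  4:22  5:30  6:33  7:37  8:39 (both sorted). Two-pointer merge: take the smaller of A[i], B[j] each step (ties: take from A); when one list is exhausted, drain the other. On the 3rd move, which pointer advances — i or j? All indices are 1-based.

i=1 j=1: A[i]=0<=B[j]=5 take 0, i++
i=2 j=1: A[i]=6>B[j]=5 take 5, j++
i=2 j=2: A[i]=6<=B[j]=12 take 6, i++

i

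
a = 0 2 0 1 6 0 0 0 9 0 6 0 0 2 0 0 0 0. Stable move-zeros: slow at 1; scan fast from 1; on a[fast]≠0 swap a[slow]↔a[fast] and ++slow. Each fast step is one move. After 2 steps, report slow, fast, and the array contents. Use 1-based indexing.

slow=1 fast=1: a[fast]=0, fast++
slow=1 fast=2: a[fast]=2≠0 swap→a[1]=2, slow++,fast++

slow=2, fast=3, a=[2, 0, 0, 1, 6, 0, 0, 0, 9, 0, 6, 0, 0, 2, 0, 0, 0, 0]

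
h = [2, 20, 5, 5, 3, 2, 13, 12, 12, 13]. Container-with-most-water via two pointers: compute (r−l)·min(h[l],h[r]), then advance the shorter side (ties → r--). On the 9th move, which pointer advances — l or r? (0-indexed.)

r

l=0 r=9: min(2,13)*9=18 best=18 *, l++
l=1 r=9: min(20,13)*8=104 best=104 *, r--
l=1 r=8: min(20,12)*7=84 best=104, r--
l=1 r=7: min(20,12)*6=72 best=104, r--
l=1 r=6: min(20,13)*5=65 best=104, r--
l=1 r=5: min(20,2)*4=8 best=104, r--
l=1 r=4: min(20,3)*3=9 best=104, r--
l=1 r=3: min(20,5)*2=10 best=104, r--
l=1 r=2: min(20,5)*1=5 best=104, r--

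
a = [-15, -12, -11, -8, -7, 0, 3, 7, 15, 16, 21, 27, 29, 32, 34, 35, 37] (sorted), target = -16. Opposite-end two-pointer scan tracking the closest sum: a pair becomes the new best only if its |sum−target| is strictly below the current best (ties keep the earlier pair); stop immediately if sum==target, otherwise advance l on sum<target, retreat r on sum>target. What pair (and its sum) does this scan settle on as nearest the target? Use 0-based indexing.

pair (-15, 0) with sum -15 (|Δ|=1)

l=0 r=16: -15+37=22 d=38 *, r--
l=0 r=15: -15+35=20 d=36 *, r--
l=0 r=14: -15+34=19 d=35 *, r--
l=0 r=13: -15+32=17 d=33 *, r--
l=0 r=12: -15+29=14 d=30 *, r--
l=0 r=11: -15+27=12 d=28 *, r--
l=0 r=10: -15+21=6 d=22 *, r--
l=0 r=9: -15+16=1 d=17 *, r--
l=0 r=8: -15+15=0 d=16 *, r--
l=0 r=7: -15+7=-8 d=8 *, r--
l=0 r=6: -15+3=-12 d=4 *, r--
l=0 r=5: -15+0=-15 d=1 *, r--
l=0 r=4: -15+-7=-22 d=6, l++
l=1 r=4: -12+-7=-19 d=3, l++
l=2 r=4: -11+-7=-18 d=2, l++
l=3 r=4: -8+-7=-15 d=1, r--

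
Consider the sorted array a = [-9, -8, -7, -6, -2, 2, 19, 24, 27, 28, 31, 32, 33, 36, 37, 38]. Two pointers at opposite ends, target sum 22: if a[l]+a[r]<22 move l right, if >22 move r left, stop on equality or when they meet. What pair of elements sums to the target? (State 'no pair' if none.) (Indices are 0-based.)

(-9, 31)

l=0 r=15: -9+38=29 >22, r--
l=0 r=14: -9+37=28 >22, r--
l=0 r=13: -9+36=27 >22, r--
l=0 r=12: -9+33=24 >22, r--
l=0 r=11: -9+32=23 >22, r--
l=0 r=10: -9+31=22, found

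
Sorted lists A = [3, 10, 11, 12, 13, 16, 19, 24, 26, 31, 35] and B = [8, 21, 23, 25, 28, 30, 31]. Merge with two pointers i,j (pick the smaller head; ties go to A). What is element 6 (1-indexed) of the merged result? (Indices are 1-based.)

merged[6] = 13

i=1 j=1: A[i]=3<=B[j]=8 take 3, i++
i=2 j=1: A[i]=10>B[j]=8 take 8, j++
i=2 j=2: A[i]=10<=B[j]=21 take 10, i++
i=3 j=2: A[i]=11<=B[j]=21 take 11, i++
i=4 j=2: A[i]=12<=B[j]=21 take 12, i++
i=5 j=2: A[i]=13<=B[j]=21 take 13, i++
i=6 j=2: A[i]=16<=B[j]=21 take 16, i++
i=7 j=2: A[i]=19<=B[j]=21 take 19, i++
i=8 j=2: A[i]=24>B[j]=21 take 21, j++
i=8 j=3: A[i]=24>B[j]=23 take 23, j++
i=8 j=4: A[i]=24<=B[j]=25 take 24, i++
i=9 j=4: A[i]=26>B[j]=25 take 25, j++
i=9 j=5: A[i]=26<=B[j]=28 take 26, i++
i=10 j=5: A[i]=31>B[j]=28 take 28, j++
i=10 j=6: A[i]=31>B[j]=30 take 30, j++
i=10 j=7: A[i]=31<=B[j]=31 take 31, i++
i=11 j=7: A[i]=35>B[j]=31 take 31, j++
i=11 j=8: B done, take A[i]=35, i++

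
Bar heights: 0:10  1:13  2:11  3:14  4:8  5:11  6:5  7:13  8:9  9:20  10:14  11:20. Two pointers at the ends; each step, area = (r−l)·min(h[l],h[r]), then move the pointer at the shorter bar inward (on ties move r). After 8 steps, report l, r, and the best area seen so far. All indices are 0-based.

l=0 r=11: min(10,20)*11=110 best=110 *, l++
l=1 r=11: min(13,20)*10=130 best=130 *, l++
l=2 r=11: min(11,20)*9=99 best=130, l++
l=3 r=11: min(14,20)*8=112 best=130, l++
l=4 r=11: min(8,20)*7=56 best=130, l++
l=5 r=11: min(11,20)*6=66 best=130, l++
l=6 r=11: min(5,20)*5=25 best=130, l++
l=7 r=11: min(13,20)*4=52 best=130, l++

l=8, r=11, best area=130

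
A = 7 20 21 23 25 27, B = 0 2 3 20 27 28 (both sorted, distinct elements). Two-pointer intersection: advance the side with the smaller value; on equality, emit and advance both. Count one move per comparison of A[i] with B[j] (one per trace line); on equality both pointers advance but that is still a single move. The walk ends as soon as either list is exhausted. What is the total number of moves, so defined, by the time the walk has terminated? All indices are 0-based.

9 moves

i=0 j=0: 7>0, j++
i=0 j=1: 7>2, j++
i=0 j=2: 7>3, j++
i=0 j=3: 7<20, i++
i=1 j=3: 20==20 emit, i++,j++
i=2 j=4: 21<27, i++
i=3 j=4: 23<27, i++
i=4 j=4: 25<27, i++
i=5 j=4: 27==27 emit, i++,j++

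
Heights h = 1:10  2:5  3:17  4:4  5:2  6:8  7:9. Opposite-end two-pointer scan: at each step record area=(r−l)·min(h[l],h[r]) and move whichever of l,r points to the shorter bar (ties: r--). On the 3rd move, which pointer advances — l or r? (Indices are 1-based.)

[1,7] min(10,9)*6=54 best=54 * → r--
[1,6] min(10,8)*5=40 best=54 → r--
[1,5] min(10,2)*4=8 best=54 → r--

r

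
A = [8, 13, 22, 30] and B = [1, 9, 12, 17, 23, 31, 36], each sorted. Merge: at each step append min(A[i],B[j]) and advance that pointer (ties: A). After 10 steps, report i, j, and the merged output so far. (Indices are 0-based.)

i=4, j=6, merged so far=[1, 8, 9, 12, 13, 17, 22, 23, 30, 31]

[i=0,j=0] A[i]=8>B[j]=1 take 1 → j++
[i=0,j=1] A[i]=8<=B[j]=9 take 8 → i++
[i=1,j=1] A[i]=13>B[j]=9 take 9 → j++
[i=1,j=2] A[i]=13>B[j]=12 take 12 → j++
[i=1,j=3] A[i]=13<=B[j]=17 take 13 → i++
[i=2,j=3] A[i]=22>B[j]=17 take 17 → j++
[i=2,j=4] A[i]=22<=B[j]=23 take 22 → i++
[i=3,j=4] A[i]=30>B[j]=23 take 23 → j++
[i=3,j=5] A[i]=30<=B[j]=31 take 30 → i++
[i=4,j=5] A done, take B[j]=31 → j++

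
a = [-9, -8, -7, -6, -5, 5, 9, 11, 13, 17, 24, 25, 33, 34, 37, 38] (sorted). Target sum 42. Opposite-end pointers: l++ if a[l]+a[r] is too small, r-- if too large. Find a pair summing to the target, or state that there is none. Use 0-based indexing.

l=0 r=15: -9+38=29 <42, l++
l=1 r=15: -8+38=30 <42, l++
l=2 r=15: -7+38=31 <42, l++
l=3 r=15: -6+38=32 <42, l++
l=4 r=15: -5+38=33 <42, l++
l=5 r=15: 5+38=43 >42, r--
l=5 r=14: 5+37=42, found

(5, 37)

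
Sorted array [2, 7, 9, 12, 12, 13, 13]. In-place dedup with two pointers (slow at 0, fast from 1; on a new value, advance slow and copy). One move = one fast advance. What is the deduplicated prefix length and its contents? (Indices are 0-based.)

(s=0,f=1) a[fast]=7≠a[slow]=2 write a[1]=7 → slow++,fast++
(s=1,f=2) a[fast]=9≠a[slow]=7 write a[2]=9 → slow++,fast++
(s=2,f=3) a[fast]=12≠a[slow]=9 write a[3]=12 → slow++,fast++
(s=3,f=4) a[fast]=12=a[slow] dup → fast++
(s=3,f=5) a[fast]=13≠a[slow]=12 write a[4]=13 → slow++,fast++
(s=4,f=6) a[fast]=13=a[slow] dup → fast++

length 5; prefix = [2, 7, 9, 12, 13]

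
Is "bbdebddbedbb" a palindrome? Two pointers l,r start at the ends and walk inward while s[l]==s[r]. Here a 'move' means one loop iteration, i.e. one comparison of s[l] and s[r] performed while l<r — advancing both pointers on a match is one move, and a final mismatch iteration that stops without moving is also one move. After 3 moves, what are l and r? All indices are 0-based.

l=0 r=11: 'b'=='b', l++,r--
l=1 r=10: 'b'=='b', l++,r--
l=2 r=9: 'd'=='d', l++,r--

l=3, r=8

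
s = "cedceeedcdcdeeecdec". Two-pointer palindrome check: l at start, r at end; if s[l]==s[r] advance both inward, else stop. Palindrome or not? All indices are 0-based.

l=0 r=18: 'c'=='c', l++,r--
l=1 r=17: 'e'=='e', l++,r--
l=2 r=16: 'd'=='d', l++,r--
l=3 r=15: 'c'=='c', l++,r--
l=4 r=14: 'e'=='e', l++,r--
l=5 r=13: 'e'=='e', l++,r--
l=6 r=12: 'e'=='e', l++,r--
l=7 r=11: 'd'=='d', l++,r--
l=8 r=10: 'c'=='c', l++,r--

palindrome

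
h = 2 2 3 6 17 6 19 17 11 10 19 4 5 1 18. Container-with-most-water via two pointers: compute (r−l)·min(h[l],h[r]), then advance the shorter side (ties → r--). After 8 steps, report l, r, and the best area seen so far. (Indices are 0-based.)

[0,14] min(2,18)*14=28 best=28 * → l++
[1,14] min(2,18)*13=26 best=28 → l++
[2,14] min(3,18)*12=36 best=36 * → l++
[3,14] min(6,18)*11=66 best=66 * → l++
[4,14] min(17,18)*10=170 best=170 * → l++
[5,14] min(6,18)*9=54 best=170 → l++
[6,14] min(19,18)*8=144 best=170 → r--
[6,13] min(19,1)*7=7 best=170 → r--

l=6, r=12, best area=170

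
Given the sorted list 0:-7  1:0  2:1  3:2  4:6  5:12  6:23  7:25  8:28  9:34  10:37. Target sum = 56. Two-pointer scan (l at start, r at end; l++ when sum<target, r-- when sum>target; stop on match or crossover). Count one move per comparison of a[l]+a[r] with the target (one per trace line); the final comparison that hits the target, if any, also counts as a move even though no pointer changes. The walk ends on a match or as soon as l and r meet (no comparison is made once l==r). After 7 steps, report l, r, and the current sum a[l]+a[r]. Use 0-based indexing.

[0,10] -7+37=30 <56 → l++
[1,10] 0+37=37 <56 → l++
[2,10] 1+37=38 <56 → l++
[3,10] 2+37=39 <56 → l++
[4,10] 6+37=43 <56 → l++
[5,10] 12+37=49 <56 → l++
[6,10] 23+37=60 >56 → r--

l=6, r=9, sum=57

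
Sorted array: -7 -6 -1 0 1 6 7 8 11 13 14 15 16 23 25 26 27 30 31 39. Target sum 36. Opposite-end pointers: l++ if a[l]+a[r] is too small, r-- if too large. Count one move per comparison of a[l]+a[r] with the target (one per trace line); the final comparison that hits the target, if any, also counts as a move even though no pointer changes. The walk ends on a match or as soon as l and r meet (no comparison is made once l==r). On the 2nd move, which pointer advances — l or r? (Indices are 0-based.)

[0,19] -7+39=32 <36 → l++
[1,19] -6+39=33 <36 → l++

l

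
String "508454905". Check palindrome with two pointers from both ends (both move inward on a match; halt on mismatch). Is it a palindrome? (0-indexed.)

[0,8] '5'=='5' → l++,r--
[1,7] '0'=='0' → l++,r--
[2,6] '8'!='9' → stop

not a palindrome (mismatch at 2,6)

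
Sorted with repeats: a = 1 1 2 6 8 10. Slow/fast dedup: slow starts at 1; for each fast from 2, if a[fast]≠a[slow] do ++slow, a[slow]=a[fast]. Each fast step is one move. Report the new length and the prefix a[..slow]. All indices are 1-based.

length 5; prefix = [1, 2, 6, 8, 10]

slow=1 fast=2: a[fast]=1=a[slow] dup, fast++
slow=1 fast=3: a[fast]=2≠a[slow]=1 write a[2]=2, slow++,fast++
slow=2 fast=4: a[fast]=6≠a[slow]=2 write a[3]=6, slow++,fast++
slow=3 fast=5: a[fast]=8≠a[slow]=6 write a[4]=8, slow++,fast++
slow=4 fast=6: a[fast]=10≠a[slow]=8 write a[5]=10, slow++,fast++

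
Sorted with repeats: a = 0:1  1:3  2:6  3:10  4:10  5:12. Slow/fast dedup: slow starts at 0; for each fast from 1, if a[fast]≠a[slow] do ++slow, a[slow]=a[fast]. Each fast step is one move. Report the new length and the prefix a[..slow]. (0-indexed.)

length 5; prefix = [1, 3, 6, 10, 12]

(s=0,f=1) a[fast]=3≠a[slow]=1 write a[1]=3 → slow++,fast++
(s=1,f=2) a[fast]=6≠a[slow]=3 write a[2]=6 → slow++,fast++
(s=2,f=3) a[fast]=10≠a[slow]=6 write a[3]=10 → slow++,fast++
(s=3,f=4) a[fast]=10=a[slow] dup → fast++
(s=3,f=5) a[fast]=12≠a[slow]=10 write a[4]=12 → slow++,fast++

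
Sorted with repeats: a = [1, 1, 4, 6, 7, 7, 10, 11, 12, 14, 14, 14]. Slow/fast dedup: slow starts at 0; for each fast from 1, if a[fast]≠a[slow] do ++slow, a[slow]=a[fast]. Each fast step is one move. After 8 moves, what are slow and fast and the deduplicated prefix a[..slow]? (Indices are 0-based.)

(s=0,f=1) a[fast]=1=a[slow] dup → fast++
(s=0,f=2) a[fast]=4≠a[slow]=1 write a[1]=4 → slow++,fast++
(s=1,f=3) a[fast]=6≠a[slow]=4 write a[2]=6 → slow++,fast++
(s=2,f=4) a[fast]=7≠a[slow]=6 write a[3]=7 → slow++,fast++
(s=3,f=5) a[fast]=7=a[slow] dup → fast++
(s=3,f=6) a[fast]=10≠a[slow]=7 write a[4]=10 → slow++,fast++
(s=4,f=7) a[fast]=11≠a[slow]=10 write a[5]=11 → slow++,fast++
(s=5,f=8) a[fast]=12≠a[slow]=11 write a[6]=12 → slow++,fast++

slow=6, fast=9, prefix=[1, 4, 6, 7, 10, 11, 12]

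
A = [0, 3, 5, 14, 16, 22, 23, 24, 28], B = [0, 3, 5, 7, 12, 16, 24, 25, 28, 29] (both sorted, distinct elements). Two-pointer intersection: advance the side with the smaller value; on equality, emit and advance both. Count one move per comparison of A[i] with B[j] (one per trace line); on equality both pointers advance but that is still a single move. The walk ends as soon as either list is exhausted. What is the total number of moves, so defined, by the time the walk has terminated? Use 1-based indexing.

[i=1,j=1] 0==0 emit → i++,j++
[i=2,j=2] 3==3 emit → i++,j++
[i=3,j=3] 5==5 emit → i++,j++
[i=4,j=4] 14>7 → j++
[i=4,j=5] 14>12 → j++
[i=4,j=6] 14<16 → i++
[i=5,j=6] 16==16 emit → i++,j++
[i=6,j=7] 22<24 → i++
[i=7,j=7] 23<24 → i++
[i=8,j=7] 24==24 emit → i++,j++
[i=9,j=8] 28>25 → j++
[i=9,j=9] 28==28 emit → i++,j++

12 moves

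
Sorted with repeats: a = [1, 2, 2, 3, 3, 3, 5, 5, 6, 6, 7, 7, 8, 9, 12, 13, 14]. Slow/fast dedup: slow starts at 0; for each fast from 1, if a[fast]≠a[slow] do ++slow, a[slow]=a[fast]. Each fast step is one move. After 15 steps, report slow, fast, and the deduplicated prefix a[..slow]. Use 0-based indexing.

slow=9, fast=16, prefix=[1, 2, 3, 5, 6, 7, 8, 9, 12, 13]

(s=0,f=1) a[fast]=2≠a[slow]=1 write a[1]=2 → slow++,fast++
(s=1,f=2) a[fast]=2=a[slow] dup → fast++
(s=1,f=3) a[fast]=3≠a[slow]=2 write a[2]=3 → slow++,fast++
(s=2,f=4) a[fast]=3=a[slow] dup → fast++
(s=2,f=5) a[fast]=3=a[slow] dup → fast++
(s=2,f=6) a[fast]=5≠a[slow]=3 write a[3]=5 → slow++,fast++
(s=3,f=7) a[fast]=5=a[slow] dup → fast++
(s=3,f=8) a[fast]=6≠a[slow]=5 write a[4]=6 → slow++,fast++
(s=4,f=9) a[fast]=6=a[slow] dup → fast++
(s=4,f=10) a[fast]=7≠a[slow]=6 write a[5]=7 → slow++,fast++
(s=5,f=11) a[fast]=7=a[slow] dup → fast++
(s=5,f=12) a[fast]=8≠a[slow]=7 write a[6]=8 → slow++,fast++
(s=6,f=13) a[fast]=9≠a[slow]=8 write a[7]=9 → slow++,fast++
(s=7,f=14) a[fast]=12≠a[slow]=9 write a[8]=12 → slow++,fast++
(s=8,f=15) a[fast]=13≠a[slow]=12 write a[9]=13 → slow++,fast++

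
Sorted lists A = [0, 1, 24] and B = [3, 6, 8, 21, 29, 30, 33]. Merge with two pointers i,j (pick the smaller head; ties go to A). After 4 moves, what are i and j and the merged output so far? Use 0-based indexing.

i=2, j=2, merged so far=[0, 1, 3, 6]

[i=0,j=0] A[i]=0<=B[j]=3 take 0 → i++
[i=1,j=0] A[i]=1<=B[j]=3 take 1 → i++
[i=2,j=0] A[i]=24>B[j]=3 take 3 → j++
[i=2,j=1] A[i]=24>B[j]=6 take 6 → j++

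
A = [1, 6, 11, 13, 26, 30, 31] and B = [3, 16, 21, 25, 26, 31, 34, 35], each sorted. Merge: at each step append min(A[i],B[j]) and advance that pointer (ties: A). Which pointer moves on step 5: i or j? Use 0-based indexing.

i

i=0 j=0: A[i]=1<=B[j]=3 take 1, i++
i=1 j=0: A[i]=6>B[j]=3 take 3, j++
i=1 j=1: A[i]=6<=B[j]=16 take 6, i++
i=2 j=1: A[i]=11<=B[j]=16 take 11, i++
i=3 j=1: A[i]=13<=B[j]=16 take 13, i++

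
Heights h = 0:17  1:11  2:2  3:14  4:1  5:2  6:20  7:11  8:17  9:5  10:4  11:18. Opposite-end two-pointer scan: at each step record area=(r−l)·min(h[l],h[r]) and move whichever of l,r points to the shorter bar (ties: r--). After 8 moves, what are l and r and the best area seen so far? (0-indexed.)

[0,11] min(17,18)*11=187 best=187 * → l++
[1,11] min(11,18)*10=110 best=187 → l++
[2,11] min(2,18)*9=18 best=187 → l++
[3,11] min(14,18)*8=112 best=187 → l++
[4,11] min(1,18)*7=7 best=187 → l++
[5,11] min(2,18)*6=12 best=187 → l++
[6,11] min(20,18)*5=90 best=187 → r--
[6,10] min(20,4)*4=16 best=187 → r--

l=6, r=9, best area=187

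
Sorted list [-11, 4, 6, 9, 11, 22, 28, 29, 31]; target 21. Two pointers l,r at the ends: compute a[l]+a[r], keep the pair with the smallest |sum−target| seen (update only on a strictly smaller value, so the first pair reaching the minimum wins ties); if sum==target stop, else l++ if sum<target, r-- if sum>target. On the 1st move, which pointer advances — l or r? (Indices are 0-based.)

l=0 r=8: -11+31=20 d=1 *, l++

l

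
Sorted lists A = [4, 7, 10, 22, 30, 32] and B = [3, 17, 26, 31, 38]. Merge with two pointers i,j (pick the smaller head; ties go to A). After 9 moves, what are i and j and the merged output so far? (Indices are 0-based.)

i=5, j=4, merged so far=[3, 4, 7, 10, 17, 22, 26, 30, 31]

[i=0,j=0] A[i]=4>B[j]=3 take 3 → j++
[i=0,j=1] A[i]=4<=B[j]=17 take 4 → i++
[i=1,j=1] A[i]=7<=B[j]=17 take 7 → i++
[i=2,j=1] A[i]=10<=B[j]=17 take 10 → i++
[i=3,j=1] A[i]=22>B[j]=17 take 17 → j++
[i=3,j=2] A[i]=22<=B[j]=26 take 22 → i++
[i=4,j=2] A[i]=30>B[j]=26 take 26 → j++
[i=4,j=3] A[i]=30<=B[j]=31 take 30 → i++
[i=5,j=3] A[i]=32>B[j]=31 take 31 → j++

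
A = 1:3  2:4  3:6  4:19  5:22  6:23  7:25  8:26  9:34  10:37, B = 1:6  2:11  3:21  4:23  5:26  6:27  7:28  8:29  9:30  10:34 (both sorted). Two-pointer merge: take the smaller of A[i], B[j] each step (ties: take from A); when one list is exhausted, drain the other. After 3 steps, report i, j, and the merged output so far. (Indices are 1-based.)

[i=1,j=1] A[i]=3<=B[j]=6 take 3 → i++
[i=2,j=1] A[i]=4<=B[j]=6 take 4 → i++
[i=3,j=1] A[i]=6<=B[j]=6 take 6 → i++

i=4, j=1, merged so far=[3, 4, 6]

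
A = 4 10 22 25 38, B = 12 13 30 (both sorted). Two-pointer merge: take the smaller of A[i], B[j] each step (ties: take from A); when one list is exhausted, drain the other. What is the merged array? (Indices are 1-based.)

[4, 10, 12, 13, 22, 25, 30, 38]

i=1 j=1: A[i]=4<=B[j]=12 take 4, i++
i=2 j=1: A[i]=10<=B[j]=12 take 10, i++
i=3 j=1: A[i]=22>B[j]=12 take 12, j++
i=3 j=2: A[i]=22>B[j]=13 take 13, j++
i=3 j=3: A[i]=22<=B[j]=30 take 22, i++
i=4 j=3: A[i]=25<=B[j]=30 take 25, i++
i=5 j=3: A[i]=38>B[j]=30 take 30, j++
i=5 j=4: B done, take A[i]=38, i++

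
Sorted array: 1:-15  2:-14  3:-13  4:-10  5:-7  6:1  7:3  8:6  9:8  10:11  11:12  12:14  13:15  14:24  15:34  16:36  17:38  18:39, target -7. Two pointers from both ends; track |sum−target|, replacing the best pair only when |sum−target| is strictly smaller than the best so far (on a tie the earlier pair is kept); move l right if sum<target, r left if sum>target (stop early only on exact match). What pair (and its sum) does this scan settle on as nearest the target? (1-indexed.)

l=1 r=18: -15+39=24 d=31 *, r--
l=1 r=17: -15+38=23 d=30 *, r--
l=1 r=16: -15+36=21 d=28 *, r--
l=1 r=15: -15+34=19 d=26 *, r--
l=1 r=14: -15+24=9 d=16 *, r--
l=1 r=13: -15+15=0 d=7 *, r--
l=1 r=12: -15+14=-1 d=6 *, r--
l=1 r=11: -15+12=-3 d=4 *, r--
l=1 r=10: -15+11=-4 d=3 *, r--
l=1 r=9: -15+8=-7 d=0 *, stop

pair (-15, 8) with sum -7 (|Δ|=0)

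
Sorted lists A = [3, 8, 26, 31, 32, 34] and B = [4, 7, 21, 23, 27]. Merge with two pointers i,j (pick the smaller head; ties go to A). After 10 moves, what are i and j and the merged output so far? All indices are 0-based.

[i=0,j=0] A[i]=3<=B[j]=4 take 3 → i++
[i=1,j=0] A[i]=8>B[j]=4 take 4 → j++
[i=1,j=1] A[i]=8>B[j]=7 take 7 → j++
[i=1,j=2] A[i]=8<=B[j]=21 take 8 → i++
[i=2,j=2] A[i]=26>B[j]=21 take 21 → j++
[i=2,j=3] A[i]=26>B[j]=23 take 23 → j++
[i=2,j=4] A[i]=26<=B[j]=27 take 26 → i++
[i=3,j=4] A[i]=31>B[j]=27 take 27 → j++
[i=3,j=5] B done, take A[i]=31 → i++
[i=4,j=5] B done, take A[i]=32 → i++

i=5, j=5, merged so far=[3, 4, 7, 8, 21, 23, 26, 27, 31, 32]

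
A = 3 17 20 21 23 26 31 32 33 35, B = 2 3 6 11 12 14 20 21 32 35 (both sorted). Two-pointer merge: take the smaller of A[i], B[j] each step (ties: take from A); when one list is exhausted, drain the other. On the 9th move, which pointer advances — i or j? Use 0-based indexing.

i

i=0 j=0: A[i]=3>B[j]=2 take 2, j++
i=0 j=1: A[i]=3<=B[j]=3 take 3, i++
i=1 j=1: A[i]=17>B[j]=3 take 3, j++
i=1 j=2: A[i]=17>B[j]=6 take 6, j++
i=1 j=3: A[i]=17>B[j]=11 take 11, j++
i=1 j=4: A[i]=17>B[j]=12 take 12, j++
i=1 j=5: A[i]=17>B[j]=14 take 14, j++
i=1 j=6: A[i]=17<=B[j]=20 take 17, i++
i=2 j=6: A[i]=20<=B[j]=20 take 20, i++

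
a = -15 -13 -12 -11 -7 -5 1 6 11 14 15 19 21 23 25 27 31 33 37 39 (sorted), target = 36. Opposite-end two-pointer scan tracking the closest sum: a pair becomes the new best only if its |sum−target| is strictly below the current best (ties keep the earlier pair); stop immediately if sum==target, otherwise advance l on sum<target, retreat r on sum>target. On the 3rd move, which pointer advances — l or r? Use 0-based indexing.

l

[0,19] -15+39=24 d=12 * → l++
[1,19] -13+39=26 d=10 * → l++
[2,19] -12+39=27 d=9 * → l++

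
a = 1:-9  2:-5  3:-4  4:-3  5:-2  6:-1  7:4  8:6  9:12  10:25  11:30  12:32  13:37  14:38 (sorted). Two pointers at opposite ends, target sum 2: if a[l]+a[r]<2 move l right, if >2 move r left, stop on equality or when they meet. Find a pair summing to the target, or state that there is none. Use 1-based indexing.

(-4, 6)

[1,14] -9+38=29 >2 → r--
[1,13] -9+37=28 >2 → r--
[1,12] -9+32=23 >2 → r--
[1,11] -9+30=21 >2 → r--
[1,10] -9+25=16 >2 → r--
[1,9] -9+12=3 >2 → r--
[1,8] -9+6=-3 <2 → l++
[2,8] -5+6=1 <2 → l++
[3,8] -4+6=2 → found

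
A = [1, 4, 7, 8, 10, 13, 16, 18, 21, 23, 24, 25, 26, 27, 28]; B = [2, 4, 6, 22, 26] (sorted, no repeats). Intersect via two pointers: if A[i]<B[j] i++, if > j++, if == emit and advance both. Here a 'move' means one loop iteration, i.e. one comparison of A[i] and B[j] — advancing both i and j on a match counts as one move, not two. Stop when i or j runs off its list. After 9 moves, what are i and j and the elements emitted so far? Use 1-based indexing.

i=1 j=1: 1<2, i++
i=2 j=1: 4>2, j++
i=2 j=2: 4==4 emit, i++,j++
i=3 j=3: 7>6, j++
i=3 j=4: 7<22, i++
i=4 j=4: 8<22, i++
i=5 j=4: 10<22, i++
i=6 j=4: 13<22, i++
i=7 j=4: 16<22, i++

i=8, j=4, emitted=[4]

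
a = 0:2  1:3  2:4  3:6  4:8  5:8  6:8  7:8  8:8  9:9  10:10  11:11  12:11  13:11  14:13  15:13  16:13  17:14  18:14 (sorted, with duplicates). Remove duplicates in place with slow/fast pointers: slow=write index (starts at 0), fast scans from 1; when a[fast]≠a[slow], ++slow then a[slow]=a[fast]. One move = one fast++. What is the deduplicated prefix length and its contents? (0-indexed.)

slow=0 fast=1: a[fast]=3≠a[slow]=2 write a[1]=3, slow++,fast++
slow=1 fast=2: a[fast]=4≠a[slow]=3 write a[2]=4, slow++,fast++
slow=2 fast=3: a[fast]=6≠a[slow]=4 write a[3]=6, slow++,fast++
slow=3 fast=4: a[fast]=8≠a[slow]=6 write a[4]=8, slow++,fast++
slow=4 fast=5: a[fast]=8=a[slow] dup, fast++
slow=4 fast=6: a[fast]=8=a[slow] dup, fast++
slow=4 fast=7: a[fast]=8=a[slow] dup, fast++
slow=4 fast=8: a[fast]=8=a[slow] dup, fast++
slow=4 fast=9: a[fast]=9≠a[slow]=8 write a[5]=9, slow++,fast++
slow=5 fast=10: a[fast]=10≠a[slow]=9 write a[6]=10, slow++,fast++
slow=6 fast=11: a[fast]=11≠a[slow]=10 write a[7]=11, slow++,fast++
slow=7 fast=12: a[fast]=11=a[slow] dup, fast++
slow=7 fast=13: a[fast]=11=a[slow] dup, fast++
slow=7 fast=14: a[fast]=13≠a[slow]=11 write a[8]=13, slow++,fast++
slow=8 fast=15: a[fast]=13=a[slow] dup, fast++
slow=8 fast=16: a[fast]=13=a[slow] dup, fast++
slow=8 fast=17: a[fast]=14≠a[slow]=13 write a[9]=14, slow++,fast++
slow=9 fast=18: a[fast]=14=a[slow] dup, fast++

length 10; prefix = [2, 3, 4, 6, 8, 9, 10, 11, 13, 14]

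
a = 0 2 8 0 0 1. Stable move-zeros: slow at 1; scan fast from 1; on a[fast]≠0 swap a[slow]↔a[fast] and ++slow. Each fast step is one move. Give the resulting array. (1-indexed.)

[2, 8, 1, 0, 0, 0]

(s=1,f=1) a[fast]=0 → fast++
(s=1,f=2) a[fast]=2≠0 swap→a[1]=2 → slow++,fast++
(s=2,f=3) a[fast]=8≠0 swap→a[2]=8 → slow++,fast++
(s=3,f=4) a[fast]=0 → fast++
(s=3,f=5) a[fast]=0 → fast++
(s=3,f=6) a[fast]=1≠0 swap→a[3]=1 → slow++,fast++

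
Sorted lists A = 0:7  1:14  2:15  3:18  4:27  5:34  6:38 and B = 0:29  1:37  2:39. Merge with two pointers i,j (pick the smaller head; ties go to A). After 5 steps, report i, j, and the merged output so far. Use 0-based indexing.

i=0 j=0: A[i]=7<=B[j]=29 take 7, i++
i=1 j=0: A[i]=14<=B[j]=29 take 14, i++
i=2 j=0: A[i]=15<=B[j]=29 take 15, i++
i=3 j=0: A[i]=18<=B[j]=29 take 18, i++
i=4 j=0: A[i]=27<=B[j]=29 take 27, i++

i=5, j=0, merged so far=[7, 14, 15, 18, 27]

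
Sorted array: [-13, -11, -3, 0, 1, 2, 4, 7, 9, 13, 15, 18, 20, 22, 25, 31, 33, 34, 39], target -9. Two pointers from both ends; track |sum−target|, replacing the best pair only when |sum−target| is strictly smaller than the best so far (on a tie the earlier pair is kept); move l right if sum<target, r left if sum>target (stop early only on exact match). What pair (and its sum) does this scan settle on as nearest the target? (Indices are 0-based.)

pair (-13, 4) with sum -9 (|Δ|=0)

l=0 r=18: -13+39=26 d=35 *, r--
l=0 r=17: -13+34=21 d=30 *, r--
l=0 r=16: -13+33=20 d=29 *, r--
l=0 r=15: -13+31=18 d=27 *, r--
l=0 r=14: -13+25=12 d=21 *, r--
l=0 r=13: -13+22=9 d=18 *, r--
l=0 r=12: -13+20=7 d=16 *, r--
l=0 r=11: -13+18=5 d=14 *, r--
l=0 r=10: -13+15=2 d=11 *, r--
l=0 r=9: -13+13=0 d=9 *, r--
l=0 r=8: -13+9=-4 d=5 *, r--
l=0 r=7: -13+7=-6 d=3 *, r--
l=0 r=6: -13+4=-9 d=0 *, stop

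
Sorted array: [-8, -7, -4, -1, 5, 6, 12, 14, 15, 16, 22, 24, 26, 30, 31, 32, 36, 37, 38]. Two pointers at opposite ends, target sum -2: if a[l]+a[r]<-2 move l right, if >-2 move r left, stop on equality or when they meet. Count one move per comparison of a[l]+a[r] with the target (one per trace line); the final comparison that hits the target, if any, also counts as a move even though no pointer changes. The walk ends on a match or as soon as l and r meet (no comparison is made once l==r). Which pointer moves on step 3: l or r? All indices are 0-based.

[0,18] -8+38=30 >-2 → r--
[0,17] -8+37=29 >-2 → r--
[0,16] -8+36=28 >-2 → r--

r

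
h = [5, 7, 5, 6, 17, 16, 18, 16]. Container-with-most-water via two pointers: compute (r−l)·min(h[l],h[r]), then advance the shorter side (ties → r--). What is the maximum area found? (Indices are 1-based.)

[1,8] min(5,16)*7=35 best=35 * → l++
[2,8] min(7,16)*6=42 best=42 * → l++
[3,8] min(5,16)*5=25 best=42 → l++
[4,8] min(6,16)*4=24 best=42 → l++
[5,8] min(17,16)*3=48 best=48 * → r--
[5,7] min(17,18)*2=34 best=48 → l++
[6,7] min(16,18)*1=16 best=48 → l++

max area = 48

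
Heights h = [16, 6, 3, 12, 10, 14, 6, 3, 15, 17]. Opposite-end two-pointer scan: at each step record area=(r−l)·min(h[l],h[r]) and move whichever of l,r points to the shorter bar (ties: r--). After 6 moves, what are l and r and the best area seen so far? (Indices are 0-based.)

l=6, r=9, best area=144

[0,9] min(16,17)*9=144 best=144 * → l++
[1,9] min(6,17)*8=48 best=144 → l++
[2,9] min(3,17)*7=21 best=144 → l++
[3,9] min(12,17)*6=72 best=144 → l++
[4,9] min(10,17)*5=50 best=144 → l++
[5,9] min(14,17)*4=56 best=144 → l++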